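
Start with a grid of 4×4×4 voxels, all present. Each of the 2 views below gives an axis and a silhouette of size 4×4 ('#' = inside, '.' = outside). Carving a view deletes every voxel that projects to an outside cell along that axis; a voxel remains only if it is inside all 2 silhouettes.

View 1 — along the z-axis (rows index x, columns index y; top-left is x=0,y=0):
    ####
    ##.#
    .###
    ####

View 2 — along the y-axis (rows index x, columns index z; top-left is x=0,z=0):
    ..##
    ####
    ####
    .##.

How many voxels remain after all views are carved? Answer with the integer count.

40 voxels

initial block: 4^3 = 64
carve view 1 (along z, XY-mask fill 14/16): 56 voxels remain
carve view 2 (along y, XZ-mask fill 12/16): 40 voxels remain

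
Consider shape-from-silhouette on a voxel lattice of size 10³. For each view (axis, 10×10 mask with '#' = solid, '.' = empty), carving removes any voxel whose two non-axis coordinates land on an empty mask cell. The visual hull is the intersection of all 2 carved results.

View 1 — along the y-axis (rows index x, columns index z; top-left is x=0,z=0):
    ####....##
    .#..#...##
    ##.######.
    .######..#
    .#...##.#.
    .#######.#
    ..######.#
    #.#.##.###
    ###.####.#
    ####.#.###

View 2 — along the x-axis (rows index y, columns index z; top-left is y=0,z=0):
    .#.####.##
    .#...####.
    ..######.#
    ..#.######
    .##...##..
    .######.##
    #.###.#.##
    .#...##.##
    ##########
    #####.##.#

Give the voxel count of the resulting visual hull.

start: 10×10×10 = 1000 voxels
after view 1 [y-axis, 67 of 100 cells solid] → remaining = 670
after view 2 [x-axis, 68 of 100 cells solid] → remaining = 463

remaining voxels: 463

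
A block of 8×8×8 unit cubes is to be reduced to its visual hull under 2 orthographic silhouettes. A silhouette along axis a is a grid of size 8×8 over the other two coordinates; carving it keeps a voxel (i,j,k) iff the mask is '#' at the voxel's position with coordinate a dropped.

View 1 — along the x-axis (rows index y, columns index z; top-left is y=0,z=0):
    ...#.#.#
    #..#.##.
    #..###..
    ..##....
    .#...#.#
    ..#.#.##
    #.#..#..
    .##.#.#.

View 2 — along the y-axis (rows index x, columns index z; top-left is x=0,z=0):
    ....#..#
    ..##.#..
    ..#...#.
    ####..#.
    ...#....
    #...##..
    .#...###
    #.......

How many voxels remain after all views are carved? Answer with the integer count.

start: 8×8×8 = 512 voxels
carve view 1 (along x, YZ-mask fill 27/64): 216 voxels remain
carve view 2 (along y, XZ-mask fill 21/64): 73 voxels remain

remaining voxels: 73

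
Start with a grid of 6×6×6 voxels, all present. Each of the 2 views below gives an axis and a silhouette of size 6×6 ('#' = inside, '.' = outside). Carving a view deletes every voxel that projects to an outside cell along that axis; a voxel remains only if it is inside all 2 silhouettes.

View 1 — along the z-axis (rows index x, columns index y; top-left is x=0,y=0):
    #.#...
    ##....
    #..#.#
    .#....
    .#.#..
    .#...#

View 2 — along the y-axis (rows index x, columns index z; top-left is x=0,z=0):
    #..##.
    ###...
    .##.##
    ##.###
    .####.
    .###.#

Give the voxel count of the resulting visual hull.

start: 6×6×6 = 216 voxels
[1] z-view keeps 12 columns → grid now 72
[2] y-view keeps 23 columns → grid now 45

|visual hull| = 45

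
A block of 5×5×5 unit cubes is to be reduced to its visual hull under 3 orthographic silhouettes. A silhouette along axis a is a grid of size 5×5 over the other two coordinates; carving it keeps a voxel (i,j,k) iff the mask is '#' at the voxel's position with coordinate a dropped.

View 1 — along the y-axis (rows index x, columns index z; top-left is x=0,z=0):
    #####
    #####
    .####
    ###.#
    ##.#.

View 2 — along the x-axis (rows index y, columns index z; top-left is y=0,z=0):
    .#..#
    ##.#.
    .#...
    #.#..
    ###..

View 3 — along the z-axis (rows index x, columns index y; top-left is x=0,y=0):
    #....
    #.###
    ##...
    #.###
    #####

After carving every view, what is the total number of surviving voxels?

before carving: 125 voxels (5×5×5)
[1] y-view keeps 21 columns → grid now 105
[2] x-view keeps 11 columns → grid now 48
[3] z-view keeps 16 columns → grid now 30

voxel count = 30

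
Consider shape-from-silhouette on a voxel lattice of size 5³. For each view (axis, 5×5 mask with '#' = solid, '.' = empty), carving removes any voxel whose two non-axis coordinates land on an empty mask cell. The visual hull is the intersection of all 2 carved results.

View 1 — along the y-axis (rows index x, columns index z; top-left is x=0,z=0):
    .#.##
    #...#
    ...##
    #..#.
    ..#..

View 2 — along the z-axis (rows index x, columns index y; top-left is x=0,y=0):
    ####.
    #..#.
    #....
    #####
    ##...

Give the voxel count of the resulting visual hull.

before carving: 125 voxels (5×5×5)
after view 1 [y-axis, 10 of 25 cells solid] → remaining = 50
after view 2 [z-axis, 14 of 25 cells solid] → remaining = 30

|visual hull| = 30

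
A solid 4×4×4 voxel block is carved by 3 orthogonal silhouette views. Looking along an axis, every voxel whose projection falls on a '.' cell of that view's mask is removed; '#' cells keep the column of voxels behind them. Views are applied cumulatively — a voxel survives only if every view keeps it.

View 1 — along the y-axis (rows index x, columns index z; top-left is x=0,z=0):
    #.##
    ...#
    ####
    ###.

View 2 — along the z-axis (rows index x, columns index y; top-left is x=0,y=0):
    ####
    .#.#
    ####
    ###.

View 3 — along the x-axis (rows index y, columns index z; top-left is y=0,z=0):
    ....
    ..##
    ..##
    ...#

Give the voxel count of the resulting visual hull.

remaining voxels: 14

before carving: 64 voxels (4×4×4)
[1] y-view keeps 11 columns → grid now 44
[2] z-view keeps 13 columns → grid now 39
[3] x-view keeps 5 columns → grid now 14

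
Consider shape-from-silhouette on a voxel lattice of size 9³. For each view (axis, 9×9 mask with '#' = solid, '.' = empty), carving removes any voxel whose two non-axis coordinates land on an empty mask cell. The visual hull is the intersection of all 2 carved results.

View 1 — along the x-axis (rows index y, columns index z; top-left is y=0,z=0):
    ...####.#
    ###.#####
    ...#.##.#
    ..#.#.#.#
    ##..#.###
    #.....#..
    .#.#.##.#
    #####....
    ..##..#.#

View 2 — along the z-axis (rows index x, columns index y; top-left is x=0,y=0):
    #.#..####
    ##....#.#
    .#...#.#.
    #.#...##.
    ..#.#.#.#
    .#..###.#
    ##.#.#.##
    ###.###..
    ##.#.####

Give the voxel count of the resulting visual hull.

remaining voxels: 216

before carving: 729 voxels (9×9×9)
V1 x: intersect with YZ mask (43 set) -- 387 left
V2 z: intersect with XY mask (45 set) -- 216 left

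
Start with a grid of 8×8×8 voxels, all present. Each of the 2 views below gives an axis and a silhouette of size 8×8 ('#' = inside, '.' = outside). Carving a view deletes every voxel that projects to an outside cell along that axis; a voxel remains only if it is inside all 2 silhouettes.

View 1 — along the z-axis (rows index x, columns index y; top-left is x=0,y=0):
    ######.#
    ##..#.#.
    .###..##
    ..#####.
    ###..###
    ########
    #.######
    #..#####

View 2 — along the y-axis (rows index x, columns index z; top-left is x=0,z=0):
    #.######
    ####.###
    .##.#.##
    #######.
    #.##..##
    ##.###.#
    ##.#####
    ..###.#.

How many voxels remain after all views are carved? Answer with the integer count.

start: 8×8×8 = 512 voxels
after view 1 [z-axis, 48 of 64 cells solid] → remaining = 384
after view 2 [y-axis, 48 of 64 cells solid] → remaining = 288

remaining voxels: 288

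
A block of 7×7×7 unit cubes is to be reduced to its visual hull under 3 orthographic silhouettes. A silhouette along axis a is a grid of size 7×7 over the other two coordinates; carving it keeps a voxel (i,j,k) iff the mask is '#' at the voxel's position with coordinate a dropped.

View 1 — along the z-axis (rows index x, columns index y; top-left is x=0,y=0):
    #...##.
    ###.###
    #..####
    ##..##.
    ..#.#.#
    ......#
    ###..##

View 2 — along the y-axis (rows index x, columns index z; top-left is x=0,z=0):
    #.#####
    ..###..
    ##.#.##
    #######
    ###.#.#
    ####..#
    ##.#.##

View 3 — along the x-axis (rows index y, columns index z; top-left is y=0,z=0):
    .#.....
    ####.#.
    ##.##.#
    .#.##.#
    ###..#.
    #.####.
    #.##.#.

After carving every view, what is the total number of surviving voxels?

|visual hull| = 73

initial block: 7^3 = 343
[1] z-view keeps 27 columns → grid now 189
[2] y-view keeps 36 columns → grid now 134
[3] x-view keeps 28 columns → grid now 73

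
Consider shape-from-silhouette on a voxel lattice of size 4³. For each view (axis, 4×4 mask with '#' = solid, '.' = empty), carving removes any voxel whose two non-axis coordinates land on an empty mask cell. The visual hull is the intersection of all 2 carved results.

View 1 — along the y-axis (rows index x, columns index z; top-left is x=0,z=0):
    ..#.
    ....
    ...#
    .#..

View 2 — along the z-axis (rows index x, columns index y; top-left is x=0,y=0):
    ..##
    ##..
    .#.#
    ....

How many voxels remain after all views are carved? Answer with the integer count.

full grid |V| = 64
  1. axis=1 (XZ plane), |mask|=3  ⇒  voxels=12
  2. axis=2 (XY plane), |mask|=6  ⇒  voxels=4

4 voxels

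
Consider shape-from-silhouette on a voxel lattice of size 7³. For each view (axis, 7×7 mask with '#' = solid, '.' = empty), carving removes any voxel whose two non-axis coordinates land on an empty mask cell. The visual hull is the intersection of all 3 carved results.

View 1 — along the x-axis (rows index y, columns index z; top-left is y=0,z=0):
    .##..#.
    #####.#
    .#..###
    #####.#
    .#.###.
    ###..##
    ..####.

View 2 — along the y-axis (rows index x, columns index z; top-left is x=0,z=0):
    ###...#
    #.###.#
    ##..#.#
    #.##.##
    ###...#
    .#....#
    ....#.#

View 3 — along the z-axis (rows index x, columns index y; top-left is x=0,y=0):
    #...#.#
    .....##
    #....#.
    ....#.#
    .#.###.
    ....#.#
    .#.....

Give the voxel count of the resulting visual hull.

full grid |V| = 343
[1] x-view keeps 32 columns → grid now 224
[2] y-view keeps 26 columns → grid now 115
[3] z-view keeps 16 columns → grid now 35

|visual hull| = 35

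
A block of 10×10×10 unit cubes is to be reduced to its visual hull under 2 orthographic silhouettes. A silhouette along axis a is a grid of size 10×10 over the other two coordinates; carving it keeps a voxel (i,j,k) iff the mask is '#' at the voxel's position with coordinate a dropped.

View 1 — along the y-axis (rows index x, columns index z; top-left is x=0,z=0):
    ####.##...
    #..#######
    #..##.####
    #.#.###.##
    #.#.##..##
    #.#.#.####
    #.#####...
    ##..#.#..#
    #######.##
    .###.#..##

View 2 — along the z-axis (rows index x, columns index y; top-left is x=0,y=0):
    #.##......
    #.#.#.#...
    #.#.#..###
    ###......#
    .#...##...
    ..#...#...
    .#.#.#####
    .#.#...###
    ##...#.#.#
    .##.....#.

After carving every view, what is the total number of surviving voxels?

start: 10×10×10 = 1000 voxels
[1] y-view keeps 67 columns → grid now 670
[2] z-view keeps 42 columns → grid now 282

282 voxels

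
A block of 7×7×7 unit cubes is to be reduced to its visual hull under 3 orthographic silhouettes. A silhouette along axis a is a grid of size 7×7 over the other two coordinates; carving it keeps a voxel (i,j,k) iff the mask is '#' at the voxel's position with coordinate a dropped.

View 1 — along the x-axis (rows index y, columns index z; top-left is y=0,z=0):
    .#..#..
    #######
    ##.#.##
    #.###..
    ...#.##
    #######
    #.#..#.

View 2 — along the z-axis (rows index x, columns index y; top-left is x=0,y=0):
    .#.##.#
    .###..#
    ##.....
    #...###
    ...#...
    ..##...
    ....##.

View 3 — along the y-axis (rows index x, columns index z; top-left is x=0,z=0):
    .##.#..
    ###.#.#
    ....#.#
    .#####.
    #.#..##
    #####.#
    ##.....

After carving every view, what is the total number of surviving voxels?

before carving: 343 voxels (7×7×7)
after view 1 [x-axis, 31 of 49 cells solid] → remaining = 217
after view 2 [z-axis, 19 of 49 cells solid] → remaining = 83
after view 3 [y-axis, 27 of 49 cells solid] → remaining = 45

remaining voxels: 45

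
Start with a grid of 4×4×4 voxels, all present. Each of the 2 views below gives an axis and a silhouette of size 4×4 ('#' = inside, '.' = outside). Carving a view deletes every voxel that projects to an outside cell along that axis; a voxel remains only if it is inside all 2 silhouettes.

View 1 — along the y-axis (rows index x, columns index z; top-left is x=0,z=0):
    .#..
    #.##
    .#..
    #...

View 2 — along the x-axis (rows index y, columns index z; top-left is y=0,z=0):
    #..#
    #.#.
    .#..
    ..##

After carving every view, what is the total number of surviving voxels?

initial block: 4^3 = 64
V1 y: intersect with XZ mask (6 set) -- 24 left
V2 x: intersect with YZ mask (7 set) -- 10 left

|visual hull| = 10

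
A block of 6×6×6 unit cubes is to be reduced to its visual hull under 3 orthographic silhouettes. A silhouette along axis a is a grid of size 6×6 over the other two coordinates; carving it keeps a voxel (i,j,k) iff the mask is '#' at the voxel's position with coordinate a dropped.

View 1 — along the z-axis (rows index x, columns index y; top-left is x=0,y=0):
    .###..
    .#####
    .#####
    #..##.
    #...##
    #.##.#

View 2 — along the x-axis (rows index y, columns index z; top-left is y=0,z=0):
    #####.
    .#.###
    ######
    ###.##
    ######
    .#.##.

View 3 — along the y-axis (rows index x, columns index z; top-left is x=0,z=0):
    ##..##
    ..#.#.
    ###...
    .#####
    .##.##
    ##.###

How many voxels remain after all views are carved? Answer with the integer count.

remaining voxels: 68

initial block: 6^3 = 216
  1. axis=2 (XY plane), |mask|=23  ⇒  voxels=138
  2. axis=0 (YZ plane), |mask|=29  ⇒  voxels=112
  3. axis=1 (XZ plane), |mask|=23  ⇒  voxels=68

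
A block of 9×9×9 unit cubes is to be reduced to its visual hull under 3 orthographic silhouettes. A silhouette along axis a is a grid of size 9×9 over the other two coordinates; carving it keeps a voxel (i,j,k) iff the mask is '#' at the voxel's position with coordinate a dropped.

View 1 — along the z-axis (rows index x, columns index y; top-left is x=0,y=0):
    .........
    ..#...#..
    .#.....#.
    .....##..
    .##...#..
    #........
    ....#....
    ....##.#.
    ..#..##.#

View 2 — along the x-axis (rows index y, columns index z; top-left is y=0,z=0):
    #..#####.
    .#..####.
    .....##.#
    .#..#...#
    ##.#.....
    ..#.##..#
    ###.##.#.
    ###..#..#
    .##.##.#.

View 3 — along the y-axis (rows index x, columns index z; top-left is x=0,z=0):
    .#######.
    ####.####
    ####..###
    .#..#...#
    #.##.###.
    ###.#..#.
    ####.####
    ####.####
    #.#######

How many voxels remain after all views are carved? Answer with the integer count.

61 voxels

before carving: 729 voxels (9×9×9)
  1. axis=2 (XY plane), |mask|=18  ⇒  voxels=162
  2. axis=0 (YZ plane), |mask|=40  ⇒  voxels=82
  3. axis=1 (XZ plane), |mask|=60  ⇒  voxels=61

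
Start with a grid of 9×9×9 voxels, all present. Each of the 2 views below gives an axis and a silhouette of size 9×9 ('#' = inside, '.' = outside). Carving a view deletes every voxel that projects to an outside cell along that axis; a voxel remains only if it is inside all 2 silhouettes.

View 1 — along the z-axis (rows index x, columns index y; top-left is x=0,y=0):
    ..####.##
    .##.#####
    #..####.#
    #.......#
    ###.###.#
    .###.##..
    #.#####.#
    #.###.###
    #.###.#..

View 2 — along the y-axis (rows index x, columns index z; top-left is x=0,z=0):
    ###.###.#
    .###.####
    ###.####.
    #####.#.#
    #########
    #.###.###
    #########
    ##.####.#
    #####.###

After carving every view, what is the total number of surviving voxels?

voxel count = 397

before carving: 729 voxels (9×9×9)
[1] z-view keeps 52 columns → grid now 468
[2] y-view keeps 68 columns → grid now 397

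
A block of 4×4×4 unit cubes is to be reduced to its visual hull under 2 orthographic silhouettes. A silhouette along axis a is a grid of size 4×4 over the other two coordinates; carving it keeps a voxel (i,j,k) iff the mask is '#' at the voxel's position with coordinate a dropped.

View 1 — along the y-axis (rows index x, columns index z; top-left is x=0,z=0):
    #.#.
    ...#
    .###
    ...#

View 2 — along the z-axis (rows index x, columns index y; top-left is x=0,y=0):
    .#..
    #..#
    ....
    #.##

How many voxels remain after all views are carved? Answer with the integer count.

voxel count = 7

start: 4×4×4 = 64 voxels
step 1: project along y, AND mask (7/16) → |grid| = 28
step 2: project along z, AND mask (6/16) → |grid| = 7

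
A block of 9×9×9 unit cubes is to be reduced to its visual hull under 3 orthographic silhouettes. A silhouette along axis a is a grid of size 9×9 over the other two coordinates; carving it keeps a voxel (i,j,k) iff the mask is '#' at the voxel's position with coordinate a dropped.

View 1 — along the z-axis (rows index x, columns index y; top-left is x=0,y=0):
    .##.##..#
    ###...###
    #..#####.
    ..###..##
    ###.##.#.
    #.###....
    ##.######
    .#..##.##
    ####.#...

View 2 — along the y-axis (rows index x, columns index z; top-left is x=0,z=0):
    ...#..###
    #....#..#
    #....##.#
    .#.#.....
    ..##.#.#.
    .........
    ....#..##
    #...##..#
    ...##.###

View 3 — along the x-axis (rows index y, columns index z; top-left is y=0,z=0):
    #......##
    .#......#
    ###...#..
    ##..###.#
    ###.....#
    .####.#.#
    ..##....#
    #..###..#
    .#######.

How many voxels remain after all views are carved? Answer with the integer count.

initial block: 9^3 = 729
step 1: project along z, AND mask (50/81) → |grid| = 450
step 2: project along y, AND mask (29/81) → |grid| = 165
step 3: project along x, AND mask (40/81) → |grid| = 80

remaining voxels: 80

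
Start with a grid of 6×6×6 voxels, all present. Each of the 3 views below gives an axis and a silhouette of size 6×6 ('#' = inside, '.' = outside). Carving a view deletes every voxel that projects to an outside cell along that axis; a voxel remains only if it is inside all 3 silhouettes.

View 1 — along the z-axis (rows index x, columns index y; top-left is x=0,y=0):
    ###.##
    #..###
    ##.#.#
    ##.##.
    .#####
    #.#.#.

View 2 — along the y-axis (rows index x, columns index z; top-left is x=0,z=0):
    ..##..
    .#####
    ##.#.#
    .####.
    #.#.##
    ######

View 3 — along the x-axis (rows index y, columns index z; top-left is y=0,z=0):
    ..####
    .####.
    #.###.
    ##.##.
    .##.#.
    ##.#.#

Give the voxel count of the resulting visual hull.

voxel count = 67

initial block: 6^3 = 216
  1. axis=2 (XY plane), |mask|=25  ⇒  voxels=150
  2. axis=1 (XZ plane), |mask|=25  ⇒  voxels=100
  3. axis=0 (YZ plane), |mask|=23  ⇒  voxels=67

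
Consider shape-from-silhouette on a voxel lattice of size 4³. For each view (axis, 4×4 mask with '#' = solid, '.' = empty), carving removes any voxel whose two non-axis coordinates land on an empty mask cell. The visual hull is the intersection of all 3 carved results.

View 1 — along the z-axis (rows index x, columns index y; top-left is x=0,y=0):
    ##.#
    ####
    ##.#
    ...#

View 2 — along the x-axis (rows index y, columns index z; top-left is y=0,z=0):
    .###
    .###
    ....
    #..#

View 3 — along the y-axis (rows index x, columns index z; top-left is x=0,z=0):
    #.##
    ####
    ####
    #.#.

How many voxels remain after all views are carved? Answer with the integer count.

voxel count = 23

full grid |V| = 64
V1 z: intersect with XY mask (11 set) -- 44 left
V2 x: intersect with YZ mask (8 set) -- 26 left
V3 y: intersect with XZ mask (13 set) -- 23 left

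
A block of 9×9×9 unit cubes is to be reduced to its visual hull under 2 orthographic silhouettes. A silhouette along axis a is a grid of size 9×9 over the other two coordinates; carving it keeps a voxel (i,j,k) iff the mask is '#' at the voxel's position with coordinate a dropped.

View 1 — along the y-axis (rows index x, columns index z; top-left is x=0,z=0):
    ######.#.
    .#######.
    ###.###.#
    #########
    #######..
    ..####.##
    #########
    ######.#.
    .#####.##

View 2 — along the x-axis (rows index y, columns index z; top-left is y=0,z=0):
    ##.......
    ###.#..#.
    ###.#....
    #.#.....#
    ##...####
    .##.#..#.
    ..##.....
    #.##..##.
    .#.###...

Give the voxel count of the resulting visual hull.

voxel count = 264

full grid |V| = 729
carve view 1 (along y, XZ-mask fill 66/81): 594 voxels remain
carve view 2 (along x, YZ-mask fill 35/81): 264 voxels remain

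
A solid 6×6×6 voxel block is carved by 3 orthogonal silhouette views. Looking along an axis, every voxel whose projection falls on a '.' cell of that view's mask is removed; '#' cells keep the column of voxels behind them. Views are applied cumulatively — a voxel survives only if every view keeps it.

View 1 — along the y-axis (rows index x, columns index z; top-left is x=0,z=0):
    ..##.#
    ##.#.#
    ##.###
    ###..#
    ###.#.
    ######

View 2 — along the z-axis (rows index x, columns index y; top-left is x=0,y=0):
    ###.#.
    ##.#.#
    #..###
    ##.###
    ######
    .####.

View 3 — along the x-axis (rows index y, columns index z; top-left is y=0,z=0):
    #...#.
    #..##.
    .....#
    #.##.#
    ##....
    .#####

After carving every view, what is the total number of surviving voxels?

53 voxels

start: 6×6×6 = 216 voxels
V1 y: intersect with XZ mask (26 set) -- 156 left
V2 z: intersect with XY mask (27 set) -- 116 left
V3 x: intersect with YZ mask (17 set) -- 53 left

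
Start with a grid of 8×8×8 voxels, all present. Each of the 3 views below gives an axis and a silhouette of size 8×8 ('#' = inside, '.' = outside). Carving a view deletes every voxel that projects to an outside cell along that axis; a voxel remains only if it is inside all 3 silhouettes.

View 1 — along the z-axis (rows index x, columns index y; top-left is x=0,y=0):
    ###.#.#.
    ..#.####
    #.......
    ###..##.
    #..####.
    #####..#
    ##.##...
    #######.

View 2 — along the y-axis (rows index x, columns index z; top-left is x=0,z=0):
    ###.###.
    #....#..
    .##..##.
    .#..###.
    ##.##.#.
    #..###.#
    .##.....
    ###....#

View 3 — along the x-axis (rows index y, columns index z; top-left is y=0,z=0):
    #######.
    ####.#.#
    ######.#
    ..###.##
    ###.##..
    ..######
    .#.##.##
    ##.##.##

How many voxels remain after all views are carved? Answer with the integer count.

before carving: 512 voxels (8×8×8)
carve view 1 (along z, XY-mask fill 38/64): 304 voxels remain
carve view 2 (along y, XZ-mask fill 32/64): 155 voxels remain
carve view 3 (along x, YZ-mask fill 47/64): 116 voxels remain

116 voxels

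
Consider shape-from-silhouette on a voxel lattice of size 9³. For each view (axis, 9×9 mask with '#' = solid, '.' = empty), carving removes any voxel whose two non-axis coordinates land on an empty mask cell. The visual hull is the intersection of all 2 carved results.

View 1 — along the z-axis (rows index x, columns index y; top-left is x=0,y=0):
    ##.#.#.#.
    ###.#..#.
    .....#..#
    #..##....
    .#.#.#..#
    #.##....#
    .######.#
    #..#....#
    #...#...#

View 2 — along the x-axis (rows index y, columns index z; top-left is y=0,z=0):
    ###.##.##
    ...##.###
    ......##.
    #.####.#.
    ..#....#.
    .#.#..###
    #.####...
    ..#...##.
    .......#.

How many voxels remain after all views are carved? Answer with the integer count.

voxel count = 149

initial block: 9^3 = 729
step 1: project along z, AND mask (36/81) → |grid| = 324
step 2: project along x, AND mask (36/81) → |grid| = 149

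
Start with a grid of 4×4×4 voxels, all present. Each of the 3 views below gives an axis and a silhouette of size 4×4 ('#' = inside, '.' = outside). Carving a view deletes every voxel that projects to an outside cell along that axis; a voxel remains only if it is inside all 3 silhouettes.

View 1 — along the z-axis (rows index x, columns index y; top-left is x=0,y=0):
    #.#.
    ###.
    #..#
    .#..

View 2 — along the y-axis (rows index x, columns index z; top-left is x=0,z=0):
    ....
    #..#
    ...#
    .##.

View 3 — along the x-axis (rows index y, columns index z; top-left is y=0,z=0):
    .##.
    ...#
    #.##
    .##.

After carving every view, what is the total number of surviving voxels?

voxel count = 3

start: 4×4×4 = 64 voxels
after view 1 [z-axis, 8 of 16 cells solid] → remaining = 32
after view 2 [y-axis, 5 of 16 cells solid] → remaining = 10
after view 3 [x-axis, 8 of 16 cells solid] → remaining = 3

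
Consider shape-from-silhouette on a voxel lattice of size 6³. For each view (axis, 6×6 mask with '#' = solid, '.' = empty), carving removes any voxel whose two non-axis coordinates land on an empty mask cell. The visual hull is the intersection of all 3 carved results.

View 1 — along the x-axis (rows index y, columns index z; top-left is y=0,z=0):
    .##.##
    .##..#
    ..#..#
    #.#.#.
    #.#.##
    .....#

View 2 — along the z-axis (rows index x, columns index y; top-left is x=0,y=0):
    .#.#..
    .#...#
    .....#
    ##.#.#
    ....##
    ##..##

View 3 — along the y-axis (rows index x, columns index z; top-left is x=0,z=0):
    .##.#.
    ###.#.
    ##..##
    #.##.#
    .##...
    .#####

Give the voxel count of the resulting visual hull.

|visual hull| = 26

initial block: 6^3 = 216
  1. axis=0 (YZ plane), |mask|=17  ⇒  voxels=102
  2. axis=2 (XY plane), |mask|=15  ⇒  voxels=39
  3. axis=1 (XZ plane), |mask|=22  ⇒  voxels=26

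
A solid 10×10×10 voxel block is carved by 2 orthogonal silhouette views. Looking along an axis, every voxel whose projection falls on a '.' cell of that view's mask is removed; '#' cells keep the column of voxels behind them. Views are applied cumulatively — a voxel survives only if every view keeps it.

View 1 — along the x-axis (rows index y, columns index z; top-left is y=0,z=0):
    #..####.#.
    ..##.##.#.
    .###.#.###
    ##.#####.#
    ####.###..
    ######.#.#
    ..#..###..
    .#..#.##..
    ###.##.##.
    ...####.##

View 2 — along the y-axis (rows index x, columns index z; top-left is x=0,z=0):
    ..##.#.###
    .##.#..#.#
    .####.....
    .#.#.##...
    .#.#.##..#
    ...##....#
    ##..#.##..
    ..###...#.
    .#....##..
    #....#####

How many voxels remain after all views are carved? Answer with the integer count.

remaining voxels: 283

full grid |V| = 1000
[1] x-view keeps 62 columns → grid now 620
[2] y-view keeps 45 columns → grid now 283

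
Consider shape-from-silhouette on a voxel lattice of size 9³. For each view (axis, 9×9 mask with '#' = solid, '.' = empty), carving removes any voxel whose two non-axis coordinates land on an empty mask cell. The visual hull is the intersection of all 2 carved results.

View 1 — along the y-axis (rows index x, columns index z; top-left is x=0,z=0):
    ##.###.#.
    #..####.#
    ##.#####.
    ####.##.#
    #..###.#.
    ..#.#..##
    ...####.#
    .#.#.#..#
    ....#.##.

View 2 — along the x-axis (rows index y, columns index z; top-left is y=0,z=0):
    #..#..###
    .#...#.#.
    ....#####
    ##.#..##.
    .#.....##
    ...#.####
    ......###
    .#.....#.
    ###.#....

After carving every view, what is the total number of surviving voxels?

full grid |V| = 729
  1. axis=1 (XZ plane), |mask|=47  ⇒  voxels=423
  2. axis=0 (YZ plane), |mask|=35  ⇒  voxels=183

183 voxels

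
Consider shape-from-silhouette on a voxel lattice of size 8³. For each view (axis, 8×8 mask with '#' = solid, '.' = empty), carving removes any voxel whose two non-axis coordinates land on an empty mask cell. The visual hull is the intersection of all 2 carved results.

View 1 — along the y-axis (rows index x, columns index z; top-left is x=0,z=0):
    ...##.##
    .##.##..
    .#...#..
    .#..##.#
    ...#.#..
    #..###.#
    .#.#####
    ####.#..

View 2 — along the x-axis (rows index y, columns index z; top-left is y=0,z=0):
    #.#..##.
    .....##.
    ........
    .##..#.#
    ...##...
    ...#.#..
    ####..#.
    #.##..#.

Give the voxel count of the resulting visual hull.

|visual hull| = 89

before carving: 512 voxels (8×8×8)
step 1: project along y, AND mask (32/64) → |grid| = 256
step 2: project along x, AND mask (23/64) → |grid| = 89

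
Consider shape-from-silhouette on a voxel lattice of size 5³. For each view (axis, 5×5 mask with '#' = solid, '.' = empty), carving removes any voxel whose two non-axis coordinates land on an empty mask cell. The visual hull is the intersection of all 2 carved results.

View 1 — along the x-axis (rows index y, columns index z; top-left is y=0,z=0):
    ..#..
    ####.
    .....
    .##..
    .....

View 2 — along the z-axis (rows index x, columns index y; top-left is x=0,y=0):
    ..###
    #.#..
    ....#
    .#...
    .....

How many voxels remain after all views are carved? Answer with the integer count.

voxel count = 7

before carving: 125 voxels (5×5×5)
V1 x: intersect with YZ mask (7 set) -- 35 left
V2 z: intersect with XY mask (7 set) -- 7 left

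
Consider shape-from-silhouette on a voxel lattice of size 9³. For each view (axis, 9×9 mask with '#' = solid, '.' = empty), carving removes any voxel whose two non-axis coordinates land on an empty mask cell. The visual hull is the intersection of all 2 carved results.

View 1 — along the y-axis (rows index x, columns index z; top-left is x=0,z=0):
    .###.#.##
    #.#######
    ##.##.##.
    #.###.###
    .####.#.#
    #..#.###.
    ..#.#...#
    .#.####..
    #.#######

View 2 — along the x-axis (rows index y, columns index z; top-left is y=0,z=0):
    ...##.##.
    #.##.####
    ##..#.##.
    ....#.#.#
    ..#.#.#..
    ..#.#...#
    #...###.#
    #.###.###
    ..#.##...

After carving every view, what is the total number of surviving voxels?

voxel count = 252

before carving: 729 voxels (9×9×9)
V1 y: intersect with XZ mask (54 set) -- 486 left
V2 x: intersect with YZ mask (40 set) -- 252 left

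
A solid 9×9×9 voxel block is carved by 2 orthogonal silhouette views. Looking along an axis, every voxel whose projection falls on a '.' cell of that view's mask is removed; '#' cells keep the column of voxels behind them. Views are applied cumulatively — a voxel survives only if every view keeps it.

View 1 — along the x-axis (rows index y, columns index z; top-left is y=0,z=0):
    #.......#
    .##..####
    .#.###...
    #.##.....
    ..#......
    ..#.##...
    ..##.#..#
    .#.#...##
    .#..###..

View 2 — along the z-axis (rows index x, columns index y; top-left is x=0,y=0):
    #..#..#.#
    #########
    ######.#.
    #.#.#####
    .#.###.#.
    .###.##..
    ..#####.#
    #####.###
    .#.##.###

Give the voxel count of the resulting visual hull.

voxel count = 195

before carving: 729 voxels (9×9×9)
after view 1 [x-axis, 31 of 81 cells solid] → remaining = 279
after view 2 [z-axis, 57 of 81 cells solid] → remaining = 195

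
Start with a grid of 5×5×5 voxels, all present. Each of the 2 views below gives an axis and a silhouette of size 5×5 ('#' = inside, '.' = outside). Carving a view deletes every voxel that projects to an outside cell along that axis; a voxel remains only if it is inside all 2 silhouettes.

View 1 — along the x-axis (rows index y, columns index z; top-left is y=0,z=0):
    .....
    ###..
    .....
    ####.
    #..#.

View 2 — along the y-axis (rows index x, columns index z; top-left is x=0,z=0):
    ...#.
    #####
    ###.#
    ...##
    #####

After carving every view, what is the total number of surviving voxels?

before carving: 125 voxels (5×5×5)
step 1: project along x, AND mask (9/25) → |grid| = 45
step 2: project along y, AND mask (17/25) → |grid| = 29

voxel count = 29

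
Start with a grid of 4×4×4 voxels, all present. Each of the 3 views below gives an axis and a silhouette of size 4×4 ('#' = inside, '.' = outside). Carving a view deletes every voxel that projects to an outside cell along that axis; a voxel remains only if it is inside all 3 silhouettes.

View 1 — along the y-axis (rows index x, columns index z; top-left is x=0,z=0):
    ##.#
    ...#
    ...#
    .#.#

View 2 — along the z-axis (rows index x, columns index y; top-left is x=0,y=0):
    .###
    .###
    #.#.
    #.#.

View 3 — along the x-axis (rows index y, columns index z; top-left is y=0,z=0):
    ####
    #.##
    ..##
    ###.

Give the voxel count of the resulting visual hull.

12 voxels

start: 4×4×4 = 64 voxels
  1. axis=1 (XZ plane), |mask|=7  ⇒  voxels=28
  2. axis=2 (XY plane), |mask|=10  ⇒  voxels=18
  3. axis=0 (YZ plane), |mask|=12  ⇒  voxels=12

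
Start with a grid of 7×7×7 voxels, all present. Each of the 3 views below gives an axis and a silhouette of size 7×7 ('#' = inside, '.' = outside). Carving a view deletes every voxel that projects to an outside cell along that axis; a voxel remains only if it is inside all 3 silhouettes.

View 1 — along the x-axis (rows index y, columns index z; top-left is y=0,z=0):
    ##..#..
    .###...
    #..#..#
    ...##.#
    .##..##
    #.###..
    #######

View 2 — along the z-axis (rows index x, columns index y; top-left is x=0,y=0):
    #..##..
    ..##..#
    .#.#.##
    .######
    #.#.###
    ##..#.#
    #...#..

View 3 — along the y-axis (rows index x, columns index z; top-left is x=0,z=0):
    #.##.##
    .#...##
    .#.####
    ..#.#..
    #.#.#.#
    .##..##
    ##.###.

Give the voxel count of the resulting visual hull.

voxel count = 59

before carving: 343 voxels (7×7×7)
V1 x: intersect with YZ mask (27 set) -- 189 left
V2 z: intersect with XY mask (27 set) -- 109 left
V3 y: intersect with XZ mask (28 set) -- 59 left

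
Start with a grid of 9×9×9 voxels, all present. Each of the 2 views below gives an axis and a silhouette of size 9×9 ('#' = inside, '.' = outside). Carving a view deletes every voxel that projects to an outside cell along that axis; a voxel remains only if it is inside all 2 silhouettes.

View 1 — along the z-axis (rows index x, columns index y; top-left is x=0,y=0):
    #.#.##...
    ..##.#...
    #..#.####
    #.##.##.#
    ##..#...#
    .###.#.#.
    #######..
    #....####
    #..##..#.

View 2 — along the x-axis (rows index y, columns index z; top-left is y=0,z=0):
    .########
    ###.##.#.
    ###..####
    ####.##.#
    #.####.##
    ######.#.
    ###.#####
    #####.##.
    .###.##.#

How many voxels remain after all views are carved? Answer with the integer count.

start: 9×9×9 = 729 voxels
  1. axis=2 (XY plane), |mask|=44  ⇒  voxels=396
  2. axis=0 (YZ plane), |mask|=63  ⇒  voxels=312

remaining voxels: 312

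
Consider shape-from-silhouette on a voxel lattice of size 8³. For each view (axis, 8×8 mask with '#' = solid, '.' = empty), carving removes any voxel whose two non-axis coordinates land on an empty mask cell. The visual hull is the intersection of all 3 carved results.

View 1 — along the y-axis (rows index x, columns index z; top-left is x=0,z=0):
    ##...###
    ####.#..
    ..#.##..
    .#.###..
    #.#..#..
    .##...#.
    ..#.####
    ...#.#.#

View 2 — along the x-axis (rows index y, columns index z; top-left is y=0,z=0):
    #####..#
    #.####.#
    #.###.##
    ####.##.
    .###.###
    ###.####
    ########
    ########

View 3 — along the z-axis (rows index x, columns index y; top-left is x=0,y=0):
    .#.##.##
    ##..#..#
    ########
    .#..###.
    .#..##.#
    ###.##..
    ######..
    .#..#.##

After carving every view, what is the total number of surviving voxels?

remaining voxels: 128

full grid |V| = 512
carve view 1 (along y, XZ-mask fill 31/64): 248 voxels remain
carve view 2 (along x, YZ-mask fill 53/64): 205 voxels remain
carve view 3 (along z, XY-mask fill 40/64): 128 voxels remain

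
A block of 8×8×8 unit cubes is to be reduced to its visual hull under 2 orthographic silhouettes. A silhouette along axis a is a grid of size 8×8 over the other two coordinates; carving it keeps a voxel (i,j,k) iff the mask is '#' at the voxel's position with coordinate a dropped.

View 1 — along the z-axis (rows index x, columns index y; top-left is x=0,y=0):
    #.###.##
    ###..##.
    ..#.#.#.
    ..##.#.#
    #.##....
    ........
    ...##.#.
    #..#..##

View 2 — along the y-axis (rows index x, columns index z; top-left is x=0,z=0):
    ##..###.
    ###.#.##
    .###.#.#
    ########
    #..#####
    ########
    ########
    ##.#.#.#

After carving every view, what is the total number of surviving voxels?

full grid |V| = 512
step 1: project along z, AND mask (28/64) → |grid| = 224
step 2: project along y, AND mask (51/64) → |grid| = 169

169 voxels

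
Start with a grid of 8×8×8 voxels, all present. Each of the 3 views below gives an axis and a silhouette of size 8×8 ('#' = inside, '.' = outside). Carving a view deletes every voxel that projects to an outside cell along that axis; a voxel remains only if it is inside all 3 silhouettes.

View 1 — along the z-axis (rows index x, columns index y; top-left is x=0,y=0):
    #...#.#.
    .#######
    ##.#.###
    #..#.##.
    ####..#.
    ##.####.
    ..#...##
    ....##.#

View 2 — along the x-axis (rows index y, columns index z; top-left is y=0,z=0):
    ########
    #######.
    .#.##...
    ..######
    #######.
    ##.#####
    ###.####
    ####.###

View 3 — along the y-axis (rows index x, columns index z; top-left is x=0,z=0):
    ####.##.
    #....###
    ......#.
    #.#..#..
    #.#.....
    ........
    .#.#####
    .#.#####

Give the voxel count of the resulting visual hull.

|visual hull| = 90

start: 8×8×8 = 512 voxels
step 1: project along z, AND mask (37/64) → |grid| = 296
step 2: project along x, AND mask (52/64) → |grid| = 247
step 3: project along y, AND mask (28/64) → |grid| = 90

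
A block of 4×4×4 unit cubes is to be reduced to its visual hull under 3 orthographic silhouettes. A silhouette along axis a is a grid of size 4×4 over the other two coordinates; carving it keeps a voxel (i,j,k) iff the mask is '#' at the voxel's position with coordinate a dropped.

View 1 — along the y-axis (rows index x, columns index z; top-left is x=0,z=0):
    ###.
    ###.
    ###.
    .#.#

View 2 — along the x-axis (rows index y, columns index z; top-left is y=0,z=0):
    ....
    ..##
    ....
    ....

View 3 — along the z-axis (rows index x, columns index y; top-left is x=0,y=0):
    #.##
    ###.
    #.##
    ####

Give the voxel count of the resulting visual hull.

start: 4×4×4 = 64 voxels
carve view 1 (along y, XZ-mask fill 11/16): 44 voxels remain
carve view 2 (along x, YZ-mask fill 2/16): 4 voxels remain
carve view 3 (along z, XY-mask fill 13/16): 2 voxels remain

remaining voxels: 2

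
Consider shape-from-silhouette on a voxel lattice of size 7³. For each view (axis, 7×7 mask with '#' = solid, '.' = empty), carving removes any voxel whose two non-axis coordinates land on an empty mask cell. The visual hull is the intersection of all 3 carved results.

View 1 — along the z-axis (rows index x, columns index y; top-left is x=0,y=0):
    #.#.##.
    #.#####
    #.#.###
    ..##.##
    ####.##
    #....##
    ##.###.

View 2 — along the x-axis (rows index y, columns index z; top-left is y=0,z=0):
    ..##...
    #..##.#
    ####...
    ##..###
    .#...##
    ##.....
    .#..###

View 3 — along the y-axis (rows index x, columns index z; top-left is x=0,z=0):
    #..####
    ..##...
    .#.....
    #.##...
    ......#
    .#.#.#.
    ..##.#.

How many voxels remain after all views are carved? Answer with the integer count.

before carving: 343 voxels (7×7×7)
after view 1 [z-axis, 33 of 49 cells solid] → remaining = 231
after view 2 [x-axis, 24 of 49 cells solid] → remaining = 106
after view 3 [y-axis, 18 of 49 cells solid] → remaining = 31

|visual hull| = 31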